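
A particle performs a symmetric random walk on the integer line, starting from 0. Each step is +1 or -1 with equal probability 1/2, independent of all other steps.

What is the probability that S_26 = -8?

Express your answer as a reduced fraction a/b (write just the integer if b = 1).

To reach position -8 after 26 steps: need 9 steps of +1 and 17 of -1.
Favorable paths: C(26,9) = 3124550
Total paths: 2^26 = 67108864
P = 3124550/67108864 = 1562275/33554432

Answer: 1562275/33554432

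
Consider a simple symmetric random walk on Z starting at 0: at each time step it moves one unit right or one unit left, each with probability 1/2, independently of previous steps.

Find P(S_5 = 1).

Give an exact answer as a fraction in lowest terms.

Answer: 5/16

Derivation:
To reach position 1 after 5 steps: need 3 steps of +1 and 2 of -1.
Favorable paths: C(5,3) = 10
Total paths: 2^5 = 32
P = 10/32 = 5/16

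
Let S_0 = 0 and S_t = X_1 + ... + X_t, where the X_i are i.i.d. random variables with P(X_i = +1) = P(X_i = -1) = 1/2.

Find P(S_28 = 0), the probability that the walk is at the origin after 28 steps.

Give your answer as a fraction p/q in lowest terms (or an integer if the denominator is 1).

Answer: 5014575/33554432

Derivation:
To return to 0 after 28 steps: need exactly 14 steps of +1 and 14 of -1.
Favorable paths: C(28,14) = 40116600
Total paths: 2^28 = 268435456
P = 40116600/268435456 = 5014575/33554432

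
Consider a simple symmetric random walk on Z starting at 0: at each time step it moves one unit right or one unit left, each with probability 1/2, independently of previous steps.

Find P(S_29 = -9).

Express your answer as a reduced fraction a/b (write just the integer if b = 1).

Answer: 10015005/268435456

Derivation:
To reach position -9 after 29 steps: need 10 steps of +1 and 19 of -1.
Favorable paths: C(29,10) = 20030010
Total paths: 2^29 = 536870912
P = 20030010/536870912 = 10015005/268435456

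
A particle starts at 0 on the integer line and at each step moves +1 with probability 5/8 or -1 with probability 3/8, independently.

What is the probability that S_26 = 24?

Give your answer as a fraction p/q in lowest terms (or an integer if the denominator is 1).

Answer: 11622905731201171875/151115727451828646838272

Derivation:
To reach position 24 after 26 steps: need 25 steps of +1 and 1 step of -1.
Number of such sequences: C(26,25) = 26
Each has probability (5/8)^25 · (3/8)^1 = 894069671630859375/302231454903657293676544
P = 26 · 894069671630859375/302231454903657293676544 = 11622905731201171875/151115727451828646838272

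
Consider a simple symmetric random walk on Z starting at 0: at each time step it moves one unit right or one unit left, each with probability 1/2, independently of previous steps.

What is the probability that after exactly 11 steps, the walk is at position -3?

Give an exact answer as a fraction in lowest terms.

To reach position -3 after 11 steps: need 4 steps of +1 and 7 of -1.
Favorable paths: C(11,4) = 330
Total paths: 2^11 = 2048
P = 330/2048 = 165/1024

Answer: 165/1024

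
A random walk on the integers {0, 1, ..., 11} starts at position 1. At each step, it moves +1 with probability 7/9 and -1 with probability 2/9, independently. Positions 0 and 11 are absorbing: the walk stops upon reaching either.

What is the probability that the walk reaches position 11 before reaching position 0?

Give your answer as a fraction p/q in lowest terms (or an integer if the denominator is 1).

Answer: 282475249/395464939

Derivation:
Biased walk: p = 7/9, q = 2/9, r = q/p = 2/7
Gambler's ruin: P(hit 11 before 0 | start at 1) = (1 - r^a)/(1 - r^N)
r^1 = 2/7; r^11 = 2048/1977326743
P = (1 - 2/7) / (1 - 2048/1977326743) = 5/7 / 1977324695/1977326743 = 282475249/395464939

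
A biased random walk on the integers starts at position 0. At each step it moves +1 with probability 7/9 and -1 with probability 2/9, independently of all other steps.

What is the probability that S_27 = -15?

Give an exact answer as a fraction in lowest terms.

Answer: 8114878514462720/6461081889226673298932241

Derivation:
To reach position -15 after 27 steps: need 6 steps of +1 and 21 steps of -1.
Number of such sequences: C(27,6) = 296010
Each has probability (7/9)^6 · (2/9)^21 = 246727835648/58149737003040059690390169
P = 296010 · 246727835648/58149737003040059690390169 = 8114878514462720/6461081889226673298932241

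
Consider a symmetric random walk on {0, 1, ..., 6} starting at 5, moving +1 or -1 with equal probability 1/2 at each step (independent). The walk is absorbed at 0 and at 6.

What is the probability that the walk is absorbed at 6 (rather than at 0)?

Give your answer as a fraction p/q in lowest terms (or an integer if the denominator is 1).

Symmetric walk (p = 1/2): the harmonic-function argument gives P(hit 6 before 0 | start at 5) = a/N.
P = 5/6 = 5/6

Answer: 5/6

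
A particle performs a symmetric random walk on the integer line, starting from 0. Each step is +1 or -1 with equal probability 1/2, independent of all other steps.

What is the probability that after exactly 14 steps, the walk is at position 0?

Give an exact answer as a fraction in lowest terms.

Answer: 429/2048

Derivation:
To return to 0 after 14 steps: need exactly 7 steps of +1 and 7 of -1.
Favorable paths: C(14,7) = 3432
Total paths: 2^14 = 16384
P = 3432/16384 = 429/2048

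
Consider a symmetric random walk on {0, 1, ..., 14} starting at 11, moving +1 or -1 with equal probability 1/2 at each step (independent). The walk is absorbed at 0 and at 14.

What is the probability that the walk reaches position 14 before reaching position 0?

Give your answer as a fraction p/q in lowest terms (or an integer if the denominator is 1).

Answer: 11/14

Derivation:
Symmetric walk (p = 1/2): the harmonic-function argument gives P(hit 14 before 0 | start at 11) = a/N.
P = 11/14 = 11/14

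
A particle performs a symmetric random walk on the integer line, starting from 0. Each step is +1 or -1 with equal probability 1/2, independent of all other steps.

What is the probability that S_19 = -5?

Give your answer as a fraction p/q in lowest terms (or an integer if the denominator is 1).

To reach position -5 after 19 steps: need 7 steps of +1 and 12 of -1.
Favorable paths: C(19,7) = 50388
Total paths: 2^19 = 524288
P = 50388/524288 = 12597/131072

Answer: 12597/131072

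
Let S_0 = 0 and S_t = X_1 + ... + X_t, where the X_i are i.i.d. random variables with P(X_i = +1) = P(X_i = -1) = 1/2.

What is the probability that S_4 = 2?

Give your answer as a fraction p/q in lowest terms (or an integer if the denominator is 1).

To reach position 2 after 4 steps: need 3 steps of +1 and 1 of -1.
Favorable paths: C(4,3) = 4
Total paths: 2^4 = 16
P = 4/16 = 1/4

Answer: 1/4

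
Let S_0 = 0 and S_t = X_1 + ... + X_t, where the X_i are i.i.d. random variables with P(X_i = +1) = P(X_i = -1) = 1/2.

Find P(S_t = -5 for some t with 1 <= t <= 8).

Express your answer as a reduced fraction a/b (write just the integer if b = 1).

Answer: 9/128

Derivation:
Count via complement. Let g(t,s) = #length-t paths at position s with S_1..S_t all ≠ -5.
g(t,s) = g(t-1,s-1) + g(t-1,s+1) for s ≠ -5; g(t,-5) = 0.
t=0: g(0,0)=1
t=1: g(1,-1)=1 g(1,1)=1
t=2: g(2,-2)=1 g(2,0)=2 g(2,2)=1
t=3: g(3,-3)=1 g(3,-1)=3 g(3,1)=3 g(3,3)=1
t=4: g(4,-4)=1 g(4,-2)=4 g(4,0)=6 g(4,2)=4 g(4,4)=1
t=5: g(5,-3)=5 g(5,-1)=10 g(5,1)=10 g(5,3)=5 g(5,5)=1
t=6: g(6,-4)=5 g(6,-2)=15 g(6,0)=20 g(6,2)=15 g(6,4)=6 g(6,6)=1
t=7: g(7,-3)=20 g(7,-1)=35 g(7,1)=35 g(7,3)=21 g(7,5)=7 g(7,7)=1
t=8: g(8,-4)=20 g(8,-2)=55 g(8,0)=70 g(8,2)=56 g(8,4)=28 g(8,6)=8 g(8,8)=1
Paths never hitting -5: Σ_s g(8,s) = 238
Paths hitting -5: 2^8 - 238 = 18
P = 18/256 = 9/128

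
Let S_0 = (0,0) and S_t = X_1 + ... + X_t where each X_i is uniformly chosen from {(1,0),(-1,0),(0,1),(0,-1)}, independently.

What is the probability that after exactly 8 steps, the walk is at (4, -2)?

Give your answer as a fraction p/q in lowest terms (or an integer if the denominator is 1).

Answer: 7/1024

Derivation:
Let h be the number of horizontal steps (so 8-h are vertical). To end at (4,-2) need (h+4)/2 right-steps and ((8-h)-2)/2 up-steps.
Sum over h with 4 ≤ h ≤ 6, h ≡ 0 (mod 2), 8-h ≡ 0 (mod 2):
h=4: C(8,4)·C(4,4)·C(4,1) = 70·1·4 = 280
h=6: C(8,6)·C(6,5)·C(2,0) = 28·6·1 = 168
Total favorable: 448
Total paths: 4^8 = 65536
P = 448/65536 = 7/1024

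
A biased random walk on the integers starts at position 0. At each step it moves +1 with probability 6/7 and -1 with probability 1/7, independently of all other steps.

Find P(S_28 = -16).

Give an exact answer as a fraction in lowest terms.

Answer: 2511025920/65712362363534280139543

Derivation:
To reach position -16 after 28 steps: need 6 steps of +1 and 22 steps of -1.
Number of such sequences: C(28,6) = 376740
Each has probability (6/7)^6 · (1/7)^22 = 46656/459986536544739960976801
P = 376740 · 46656/459986536544739960976801 = 2511025920/65712362363534280139543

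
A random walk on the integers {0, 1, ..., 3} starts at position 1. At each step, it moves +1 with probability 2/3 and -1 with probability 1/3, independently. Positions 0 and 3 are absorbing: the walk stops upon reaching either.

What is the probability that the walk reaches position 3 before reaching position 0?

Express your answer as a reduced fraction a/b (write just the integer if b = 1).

Biased walk: p = 2/3, q = 1/3, r = q/p = 1/2
Gambler's ruin: P(hit 3 before 0 | start at 1) = (1 - r^a)/(1 - r^N)
r^1 = 1/2; r^3 = 1/8
P = (1 - 1/2) / (1 - 1/8) = 1/2 / 7/8 = 4/7

Answer: 4/7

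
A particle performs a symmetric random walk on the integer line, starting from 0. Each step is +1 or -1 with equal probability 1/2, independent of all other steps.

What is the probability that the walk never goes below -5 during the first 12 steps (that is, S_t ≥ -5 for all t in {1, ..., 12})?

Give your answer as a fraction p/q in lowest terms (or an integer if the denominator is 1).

Answer: 1859/2048

Derivation:
Let f(t,s) = #length-t paths at position s with S_1..S_t all ≥ -5.
f(t,s) = f(t-1,s-1) + f(t-1,s+1) for s ≥ -5; f(t,s) = 0 for s < -5.
t=0: f(0,0)=1
t=1: f(1,-1)=1 f(1,1)=1
t=2: f(2,-2)=1 f(2,0)=2 f(2,2)=1
t=3: f(3,-3)=1 f(3,-1)=3 f(3,1)=3 f(3,3)=1
t=4: f(4,-4)=1 f(4,-2)=4 f(4,0)=6 f(4,2)=4 f(4,4)=1
t=5: f(5,-5)=1 f(5,-3)=5 f(5,-1)=10 f(5,1)=10 f(5,3)=5 f(5,5)=1
t=6: f(6,-4)=6 f(6,-2)=15 f(6,0)=20 f(6,2)=15 f(6,4)=6 f(6,6)=1
t=7: f(7,-5)=6 f(7,-3)=21 f(7,-1)=35 f(7,1)=35 f(7,3)=21 f(7,5)=7 f(7,7)=1
t=8: f(8,-4)=27 f(8,-2)=56 f(8,0)=70 f(8,2)=56 f(8,4)=28 f(8,6)=8 f(8,8)=1
t=9: f(9,-5)=27 f(9,-3)=83 f(9,-1)=126 f(9,1)=126 f(9,3)=84 f(9,5)=36 f(9,7)=9 f(9,9)=1
t=10: f(10,-4)=110 f(10,-2)=209 f(10,0)=252 f(10,2)=210 f(10,4)=120 f(10,6)=45 f(10,8)=10 f(10,10)=1
t=11: f(11,-5)=110 f(11,-3)=319 f(11,-1)=461 f(11,1)=462 f(11,3)=330 f(11,5)=165 f(11,7)=55 f(11,9)=11 f(11,11)=1
t=12: f(12,-4)=429 f(12,-2)=780 f(12,0)=923 f(12,2)=792 f(12,4)=495 f(12,6)=220 f(12,8)=66 f(12,10)=12 f(12,12)=1
Σ_s f(12,s) = 3718
P = 3718/4096 = 1859/2048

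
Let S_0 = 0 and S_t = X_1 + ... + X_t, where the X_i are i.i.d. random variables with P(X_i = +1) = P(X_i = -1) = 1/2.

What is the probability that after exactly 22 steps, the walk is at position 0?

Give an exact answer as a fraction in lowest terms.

To return to 0 after 22 steps: need exactly 11 steps of +1 and 11 of -1.
Favorable paths: C(22,11) = 705432
Total paths: 2^22 = 4194304
P = 705432/4194304 = 88179/524288

Answer: 88179/524288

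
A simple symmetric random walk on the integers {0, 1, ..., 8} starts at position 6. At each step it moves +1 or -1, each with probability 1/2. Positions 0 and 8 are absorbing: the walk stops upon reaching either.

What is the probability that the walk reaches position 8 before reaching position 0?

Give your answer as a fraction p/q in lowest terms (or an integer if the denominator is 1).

Symmetric walk (p = 1/2): the harmonic-function argument gives P(hit 8 before 0 | start at 6) = a/N.
P = 6/8 = 3/4

Answer: 3/4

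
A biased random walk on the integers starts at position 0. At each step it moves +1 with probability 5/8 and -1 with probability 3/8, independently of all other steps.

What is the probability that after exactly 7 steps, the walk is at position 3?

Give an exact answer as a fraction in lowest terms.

Answer: 590625/2097152

Derivation:
To reach position 3 after 7 steps: need 5 steps of +1 and 2 steps of -1.
Number of such sequences: C(7,5) = 21
Each has probability (5/8)^5 · (3/8)^2 = 28125/2097152
P = 21 · 28125/2097152 = 590625/2097152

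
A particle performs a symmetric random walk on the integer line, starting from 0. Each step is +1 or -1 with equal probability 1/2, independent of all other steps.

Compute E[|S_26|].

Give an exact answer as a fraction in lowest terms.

Answer: 16900975/4194304

Derivation:
S_26 takes values m ≡ 0 (mod 2) with |m| ≤ 26; P(S_26=m) = C(26,(26+m)/2)/2^26.
Total paths: 2^26 = 67108864
Distribution: P(S=-26)=1/67108864, P(S=-24)=26/67108864, P(S=-22)=325/67108864, P(S=-20)=2600/67108864, P(S=-18)=14950/67108864, P(S=-16)=65780/67108864, P(S=-14)=230230/67108864, P(S=-12)=657800/67108864, P(S=-10)=1562275/67108864, P(S=-8)=3124550/67108864, P(S=-6)=5311735/67108864, P(S=-4)=7726160/67108864, P(S=-2)=9657700/67108864, P(S=0)=10400600/67108864, P(S=2)=9657700/67108864, P(S=4)=7726160/67108864, P(S=6)=5311735/67108864, P(S=8)=3124550/67108864, P(S=10)=1562275/67108864, P(S=12)=657800/67108864, P(S=14)=230230/67108864, P(S=16)=65780/67108864, P(S=18)=14950/67108864, P(S=20)=2600/67108864, P(S=22)=325/67108864, P(S=24)=26/67108864, P(S=26)=1/67108864
E[|S_26|] = Σ_m |m|·P(S_26=m) = 270415600/67108864 = 16900975/4194304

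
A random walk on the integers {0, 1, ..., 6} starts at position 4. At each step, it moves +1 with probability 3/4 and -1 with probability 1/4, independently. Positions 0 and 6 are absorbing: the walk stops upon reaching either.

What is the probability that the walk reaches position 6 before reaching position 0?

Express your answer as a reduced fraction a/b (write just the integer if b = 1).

Biased walk: p = 3/4, q = 1/4, r = q/p = 1/3
Gambler's ruin: P(hit 6 before 0 | start at 4) = (1 - r^a)/(1 - r^N)
r^4 = 1/81; r^6 = 1/729
P = (1 - 1/81) / (1 - 1/729) = 80/81 / 728/729 = 90/91

Answer: 90/91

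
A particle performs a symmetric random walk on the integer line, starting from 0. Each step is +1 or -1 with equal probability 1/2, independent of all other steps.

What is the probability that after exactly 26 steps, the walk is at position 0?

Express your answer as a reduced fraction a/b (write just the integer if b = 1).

To return to 0 after 26 steps: need exactly 13 steps of +1 and 13 of -1.
Favorable paths: C(26,13) = 10400600
Total paths: 2^26 = 67108864
P = 10400600/67108864 = 1300075/8388608

Answer: 1300075/8388608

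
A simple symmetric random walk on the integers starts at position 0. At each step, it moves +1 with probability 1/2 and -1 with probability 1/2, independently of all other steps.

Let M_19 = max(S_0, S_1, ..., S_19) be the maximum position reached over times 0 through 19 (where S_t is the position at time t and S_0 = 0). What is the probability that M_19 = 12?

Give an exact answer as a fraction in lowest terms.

Answer: 969/524288

Derivation:
Let M_19 = max(S_0,...,S_19). Use the reflection principle: for j ≥ 1, #{paths with M_19 ≥ j} = #{S_19 ≥ j} + #{S_19 ≥ j+1}.
By reflection, #{M_19 ≥ 12} = #{S_19 ≥ 12} + #{S_19 ≥ 13} = 1160 + 1160 = 2320.
#{M_19 ≥ 13} = #{S_19 ≥ 13} + #{S_19 ≥ 14} = 1160 + 191 = 1351.
#{M_19 = 12} = 2320 - 1351 = 969.
P(M_19 = 12) = 969/524288 = 969/524288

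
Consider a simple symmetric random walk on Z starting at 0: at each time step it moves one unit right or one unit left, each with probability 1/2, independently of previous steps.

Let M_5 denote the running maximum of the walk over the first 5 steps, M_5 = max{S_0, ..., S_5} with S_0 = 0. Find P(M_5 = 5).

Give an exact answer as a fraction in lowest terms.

Answer: 1/32

Derivation:
Let M_5 = max(S_0,...,S_5). Use the reflection principle: for j ≥ 1, #{paths with M_5 ≥ j} = #{S_5 ≥ j} + #{S_5 ≥ j+1}.
By reflection, #{M_5 ≥ 5} = #{S_5 ≥ 5} + #{S_5 ≥ 6} = 1 + 0 = 1.
#{M_5 ≥ 6} = #{S_5 ≥ 6} + #{S_5 ≥ 7} = 0 + 0 = 0.
#{M_5 = 5} = 1 - 0 = 1.
P(M_5 = 5) = 1/32 = 1/32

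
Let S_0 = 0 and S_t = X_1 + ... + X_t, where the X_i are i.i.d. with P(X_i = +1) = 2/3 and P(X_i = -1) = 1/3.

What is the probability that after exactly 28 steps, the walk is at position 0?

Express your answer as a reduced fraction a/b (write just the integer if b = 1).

To be at 0 after 28 steps: need exactly 14 steps of +1 and 14 of -1.
Number of such sequences: C(28,14) = 40116600
Each has probability (2/3)^14 · (1/3)^14 = 16384/22876792454961
P = 40116600 · 16384/22876792454961 = 24343347200/847288609443

Answer: 24343347200/847288609443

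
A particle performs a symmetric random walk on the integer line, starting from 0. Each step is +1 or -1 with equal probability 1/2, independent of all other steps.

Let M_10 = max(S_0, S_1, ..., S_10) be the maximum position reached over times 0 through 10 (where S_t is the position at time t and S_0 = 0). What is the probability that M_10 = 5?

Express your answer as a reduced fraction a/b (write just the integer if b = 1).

Answer: 45/1024

Derivation:
Let M_10 = max(S_0,...,S_10). Use the reflection principle: for j ≥ 1, #{paths with M_10 ≥ j} = #{S_10 ≥ j} + #{S_10 ≥ j+1}.
By reflection, #{M_10 ≥ 5} = #{S_10 ≥ 5} + #{S_10 ≥ 6} = 56 + 56 = 112.
#{M_10 ≥ 6} = #{S_10 ≥ 6} + #{S_10 ≥ 7} = 56 + 11 = 67.
#{M_10 = 5} = 112 - 67 = 45.
P(M_10 = 5) = 45/1024 = 45/1024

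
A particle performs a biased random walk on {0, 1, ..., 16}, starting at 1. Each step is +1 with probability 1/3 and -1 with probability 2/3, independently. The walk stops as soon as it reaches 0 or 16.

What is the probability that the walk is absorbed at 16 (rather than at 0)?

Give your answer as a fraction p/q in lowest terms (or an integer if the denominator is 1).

Biased walk: p = 1/3, q = 2/3, r = q/p = 2
Gambler's ruin: P(hit 16 before 0 | start at 1) = (1 - r^a)/(1 - r^N)
r^1 = 2; r^16 = 65536
P = (1 - 2) / (1 - 65536) = -1 / -65535 = 1/65535

Answer: 1/65535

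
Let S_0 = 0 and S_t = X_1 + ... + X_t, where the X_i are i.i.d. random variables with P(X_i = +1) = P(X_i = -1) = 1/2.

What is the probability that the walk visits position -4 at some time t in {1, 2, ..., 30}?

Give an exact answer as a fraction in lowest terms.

Count via complement. Let g(t,s) = #length-t paths at position s with S_1..S_t all ≠ -4.
g(t,s) = g(t-1,s-1) + g(t-1,s+1) for s ≠ -4; g(t,-4) = 0.
t=0: g(0,0)=1
t=1: g(1,-1)=1 g(1,1)=1
t=2: g(2,-2)=1 g(2,0)=2 g(2,2)=1
t=3: g(3,-3)=1 g(3,-1)=3 g(3,1)=3 g(3,3)=1
t=4: g(4,-2)=4 g(4,0)=6 g(4,2)=4 g(4,4)=1
t=5: g(5,-3)=4 g(5,-1)=10 g(5,1)=10 g(5,3)=5 g(5,5)=1
t=6: g(6,-2)=14 g(6,0)=20 g(6,2)=15 g(6,4)=6 g(6,6)=1
t=7: g(7,-3)=14 g(7,-1)=34 g(7,1)=35 g(7,3)=21 g(7,5)=7 g(7,7)=1
t=8: g(8,-2)=48 g(8,0)=69 g(8,2)=56 g(8,4)=28 g(8,6)=8 g(8,8)=1
t=9: g(9,-3)=48 g(9,-1)=117 g(9,1)=125 g(9,3)=84 g(9,5)=36 g(9,7)=9 g(9,9)=1
t=10: g(10,-2)=165 g(10,0)=242 g(10,2)=209 g(10,4)=120 g(10,6)=45 g(10,8)=10 g(10,10)=1
t=11: g(11,-3)=165 g(11,-1)=407 g(11,1)=451 g(11,3)=329 g(11,5)=165 g(11,7)=55 g(11,9)=11 g(11,11)=1
t=12: g(12,-2)=572 g(12,0)=858 g(12,2)=780 g(12,4)=494 g(12,6)=220 g(12,8)=66 g(12,10)=12 g(12,12)=1
t=13: g(13,-3)=572 g(13,-1)=1430 g(13,1)=1638 g(13,3)=1274 g(13,5)=714 g(13,7)=286 g(13,9)=78 g(13,11)=13 g(13,13)=1
t=14: g(14,-2)=2002 g(14,0)=3068 g(14,2)=2912 g(14,4)=1988 g(14,6)=1000 g(14,8)=364 g(14,10)=91 g(14,12)=14 g(14,14)=1
t=15: g(15,-3)=2002 g(15,-1)=5070 g(15,1)=5980 g(15,3)=4900 g(15,5)=2988 g(15,7)=1364 g(15,9)=455 g(15,11)=105 g(15,13)=15 g(15,15)=1
t=16: g(16,-2)=7072 g(16,0)=11050 g(16,2)=10880 g(16,4)=7888 g(16,6)=4352 g(16,8)=1819 g(16,10)=560 g(16,12)=120 g(16,14)=16 g(16,16)=1
t=17: g(17,-3)=7072 g(17,-1)=18122 g(17,1)=21930 g(17,3)=18768 g(17,5)=12240 g(17,7)=6171 g(17,9)=2379 g(17,11)=680 g(17,13)=136 g(17,15)=17 g(17,17)=1
t=18: g(18,-2)=25194 g(18,0)=40052 g(18,2)=40698 g(18,4)=31008 g(18,6)=18411 g(18,8)=8550 g(18,10)=3059 g(18,12)=816 g(18,14)=153 g(18,16)=18 g(18,18)=1
t=19: g(19,-3)=25194 g(19,-1)=65246 g(19,1)=80750 g(19,3)=71706 g(19,5)=49419 g(19,7)=26961 g(19,9)=11609 g(19,11)=3875 g(19,13)=969 g(19,15)=171 g(19,17)=19 g(19,19)=1
t=20: g(20,-2)=90440 g(20,0)=145996 g(20,2)=152456 g(20,4)=121125 g(20,6)=76380 g(20,8)=38570 g(20,10)=15484 g(20,12)=4844 g(20,14)=1140 g(20,16)=190 g(20,18)=20 g(20,20)=1
t=21: g(21,-3)=90440 g(21,-1)=236436 g(21,1)=298452 g(21,3)=273581 g(21,5)=197505 g(21,7)=114950 g(21,9)=54054 g(21,11)=20328 g(21,13)=5984 g(21,15)=1330 g(21,17)=210 g(21,19)=21 g(21,21)=1
t=22: g(22,-2)=326876 g(22,0)=534888 g(22,2)=572033 g(22,4)=471086 g(22,6)=312455 g(22,8)=169004 g(22,10)=74382 g(22,12)=26312 g(22,14)=7314 g(22,16)=1540 g(22,18)=231 g(22,20)=22 g(22,22)=1
t=23: g(23,-3)=326876 g(23,-1)=861764 g(23,1)=1106921 g(23,3)=1043119 g(23,5)=783541 g(23,7)=481459 g(23,9)=243386 g(23,11)=100694 g(23,13)=33626 g(23,15)=8854 g(23,17)=1771 g(23,19)=253 g(23,21)=23 g(23,23)=1
t=24: g(24,-2)=1188640 g(24,0)=1968685 g(24,2)=2150040 g(24,4)=1826660 g(24,6)=1265000 g(24,8)=724845 g(24,10)=344080 g(24,12)=134320 g(24,14)=42480 g(24,16)=10625 g(24,18)=2024 g(24,20)=276 g(24,22)=24 g(24,24)=1
t=25: g(25,-3)=1188640 g(25,-1)=3157325 g(25,1)=4118725 g(25,3)=3976700 g(25,5)=3091660 g(25,7)=1989845 g(25,9)=1068925 g(25,11)=478400 g(25,13)=176800 g(25,15)=53105 g(25,17)=12649 g(25,19)=2300 g(25,21)=300 g(25,23)=25 g(25,25)=1
t=26: g(26,-2)=4345965 g(26,0)=7276050 g(26,2)=8095425 g(26,4)=7068360 g(26,6)=5081505 g(26,8)=3058770 g(26,10)=1547325 g(26,12)=655200 g(26,14)=229905 g(26,16)=65754 g(26,18)=14949 g(26,20)=2600 g(26,22)=325 g(26,24)=26 g(26,26)=1
t=27: g(27,-3)=4345965 g(27,-1)=11622015 g(27,1)=15371475 g(27,3)=15163785 g(27,5)=12149865 g(27,7)=8140275 g(27,9)=4606095 g(27,11)=2202525 g(27,13)=885105 g(27,15)=295659 g(27,17)=80703 g(27,19)=17549 g(27,21)=2925 g(27,23)=351 g(27,25)=27 g(27,27)=1
t=28: g(28,-2)=15967980 g(28,0)=26993490 g(28,2)=30535260 g(28,4)=27313650 g(28,6)=20290140 g(28,8)=12746370 g(28,10)=6808620 g(28,12)=3087630 g(28,14)=1180764 g(28,16)=376362 g(28,18)=98252 g(28,20)=20474 g(28,22)=3276 g(28,24)=378 g(28,26)=28 g(28,28)=1
t=29: g(29,-3)=15967980 g(29,-1)=42961470 g(29,1)=57528750 g(29,3)=57848910 g(29,5)=47603790 g(29,7)=33036510 g(29,9)=19554990 g(29,11)=9896250 g(29,13)=4268394 g(29,15)=1557126 g(29,17)=474614 g(29,19)=118726 g(29,21)=23750 g(29,23)=3654 g(29,25)=406 g(29,27)=29 g(29,29)=1
t=30: g(30,-2)=58929450 g(30,0)=100490220 g(30,2)=115377660 g(30,4)=105452700 g(30,6)=80640300 g(30,8)=52591500 g(30,10)=29451240 g(30,12)=14164644 g(30,14)=5825520 g(30,16)=2031740 g(30,18)=593340 g(30,20)=142476 g(30,22)=27404 g(30,24)=4060 g(30,26)=435 g(30,28)=30 g(30,30)=1
Paths never hitting -4: Σ_s g(30,s) = 565722720
Paths hitting -4: 2^30 - 565722720 = 508019104
P = 508019104/1073741824 = 15875597/33554432

Answer: 15875597/33554432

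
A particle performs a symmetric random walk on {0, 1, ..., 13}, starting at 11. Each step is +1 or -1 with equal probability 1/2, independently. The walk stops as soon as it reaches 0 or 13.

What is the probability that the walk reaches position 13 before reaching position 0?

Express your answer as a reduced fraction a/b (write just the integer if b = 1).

Symmetric walk (p = 1/2): the harmonic-function argument gives P(hit 13 before 0 | start at 11) = a/N.
P = 11/13 = 11/13

Answer: 11/13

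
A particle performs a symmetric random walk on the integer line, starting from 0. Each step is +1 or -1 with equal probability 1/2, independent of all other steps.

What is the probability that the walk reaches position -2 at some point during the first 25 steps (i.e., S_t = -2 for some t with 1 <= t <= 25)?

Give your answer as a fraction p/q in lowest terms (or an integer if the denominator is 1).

Answer: 2894229/4194304

Derivation:
Count via complement. Let g(t,s) = #length-t paths at position s with S_1..S_t all ≠ -2.
g(t,s) = g(t-1,s-1) + g(t-1,s+1) for s ≠ -2; g(t,-2) = 0.
t=0: g(0,0)=1
t=1: g(1,-1)=1 g(1,1)=1
t=2: g(2,0)=2 g(2,2)=1
t=3: g(3,-1)=2 g(3,1)=3 g(3,3)=1
t=4: g(4,0)=5 g(4,2)=4 g(4,4)=1
t=5: g(5,-1)=5 g(5,1)=9 g(5,3)=5 g(5,5)=1
t=6: g(6,0)=14 g(6,2)=14 g(6,4)=6 g(6,6)=1
t=7: g(7,-1)=14 g(7,1)=28 g(7,3)=20 g(7,5)=7 g(7,7)=1
t=8: g(8,0)=42 g(8,2)=48 g(8,4)=27 g(8,6)=8 g(8,8)=1
t=9: g(9,-1)=42 g(9,1)=90 g(9,3)=75 g(9,5)=35 g(9,7)=9 g(9,9)=1
t=10: g(10,0)=132 g(10,2)=165 g(10,4)=110 g(10,6)=44 g(10,8)=10 g(10,10)=1
t=11: g(11,-1)=132 g(11,1)=297 g(11,3)=275 g(11,5)=154 g(11,7)=54 g(11,9)=11 g(11,11)=1
t=12: g(12,0)=429 g(12,2)=572 g(12,4)=429 g(12,6)=208 g(12,8)=65 g(12,10)=12 g(12,12)=1
t=13: g(13,-1)=429 g(13,1)=1001 g(13,3)=1001 g(13,5)=637 g(13,7)=273 g(13,9)=77 g(13,11)=13 g(13,13)=1
t=14: g(14,0)=1430 g(14,2)=2002 g(14,4)=1638 g(14,6)=910 g(14,8)=350 g(14,10)=90 g(14,12)=14 g(14,14)=1
t=15: g(15,-1)=1430 g(15,1)=3432 g(15,3)=3640 g(15,5)=2548 g(15,7)=1260 g(15,9)=440 g(15,11)=104 g(15,13)=15 g(15,15)=1
t=16: g(16,0)=4862 g(16,2)=7072 g(16,4)=6188 g(16,6)=3808 g(16,8)=1700 g(16,10)=544 g(16,12)=119 g(16,14)=16 g(16,16)=1
t=17: g(17,-1)=4862 g(17,1)=11934 g(17,3)=13260 g(17,5)=9996 g(17,7)=5508 g(17,9)=2244 g(17,11)=663 g(17,13)=135 g(17,15)=17 g(17,17)=1
t=18: g(18,0)=16796 g(18,2)=25194 g(18,4)=23256 g(18,6)=15504 g(18,8)=7752 g(18,10)=2907 g(18,12)=798 g(18,14)=152 g(18,16)=18 g(18,18)=1
t=19: g(19,-1)=16796 g(19,1)=41990 g(19,3)=48450 g(19,5)=38760 g(19,7)=23256 g(19,9)=10659 g(19,11)=3705 g(19,13)=950 g(19,15)=170 g(19,17)=19 g(19,19)=1
t=20: g(20,0)=58786 g(20,2)=90440 g(20,4)=87210 g(20,6)=62016 g(20,8)=33915 g(20,10)=14364 g(20,12)=4655 g(20,14)=1120 g(20,16)=189 g(20,18)=20 g(20,20)=1
t=21: g(21,-1)=58786 g(21,1)=149226 g(21,3)=177650 g(21,5)=149226 g(21,7)=95931 g(21,9)=48279 g(21,11)=19019 g(21,13)=5775 g(21,15)=1309 g(21,17)=209 g(21,19)=21 g(21,21)=1
t=22: g(22,0)=208012 g(22,2)=326876 g(22,4)=326876 g(22,6)=245157 g(22,8)=144210 g(22,10)=67298 g(22,12)=24794 g(22,14)=7084 g(22,16)=1518 g(22,18)=230 g(22,20)=22 g(22,22)=1
t=23: g(23,-1)=208012 g(23,1)=534888 g(23,3)=653752 g(23,5)=572033 g(23,7)=389367 g(23,9)=211508 g(23,11)=92092 g(23,13)=31878 g(23,15)=8602 g(23,17)=1748 g(23,19)=252 g(23,21)=23 g(23,23)=1
t=24: g(24,0)=742900 g(24,2)=1188640 g(24,4)=1225785 g(24,6)=961400 g(24,8)=600875 g(24,10)=303600 g(24,12)=123970 g(24,14)=40480 g(24,16)=10350 g(24,18)=2000 g(24,20)=275 g(24,22)=24 g(24,24)=1
t=25: g(25,-1)=742900 g(25,1)=1931540 g(25,3)=2414425 g(25,5)=2187185 g(25,7)=1562275 g(25,9)=904475 g(25,11)=427570 g(25,13)=164450 g(25,15)=50830 g(25,17)=12350 g(25,19)=2275 g(25,21)=299 g(25,23)=25 g(25,25)=1
Paths never hitting -2: Σ_s g(25,s) = 10400600
Paths hitting -2: 2^25 - 10400600 = 23153832
P = 23153832/33554432 = 2894229/4194304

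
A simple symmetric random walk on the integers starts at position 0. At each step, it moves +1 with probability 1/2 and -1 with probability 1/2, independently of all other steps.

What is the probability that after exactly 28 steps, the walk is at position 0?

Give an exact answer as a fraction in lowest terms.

Answer: 5014575/33554432

Derivation:
To return to 0 after 28 steps: need exactly 14 steps of +1 and 14 of -1.
Favorable paths: C(28,14) = 40116600
Total paths: 2^28 = 268435456
P = 40116600/268435456 = 5014575/33554432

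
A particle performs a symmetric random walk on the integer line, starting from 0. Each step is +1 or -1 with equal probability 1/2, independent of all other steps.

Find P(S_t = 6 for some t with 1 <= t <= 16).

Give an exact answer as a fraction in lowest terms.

Count via complement. Let g(t,s) = #length-t paths at position s with S_1..S_t all ≠ 6.
g(t,s) = g(t-1,s-1) + g(t-1,s+1) for s ≠ 6; g(t,6) = 0.
t=0: g(0,0)=1
t=1: g(1,-1)=1 g(1,1)=1
t=2: g(2,-2)=1 g(2,0)=2 g(2,2)=1
t=3: g(3,-3)=1 g(3,-1)=3 g(3,1)=3 g(3,3)=1
t=4: g(4,-4)=1 g(4,-2)=4 g(4,0)=6 g(4,2)=4 g(4,4)=1
t=5: g(5,-5)=1 g(5,-3)=5 g(5,-1)=10 g(5,1)=10 g(5,3)=5 g(5,5)=1
t=6: g(6,-6)=1 g(6,-4)=6 g(6,-2)=15 g(6,0)=20 g(6,2)=15 g(6,4)=6
t=7: g(7,-7)=1 g(7,-5)=7 g(7,-3)=21 g(7,-1)=35 g(7,1)=35 g(7,3)=21 g(7,5)=6
t=8: g(8,-8)=1 g(8,-6)=8 g(8,-4)=28 g(8,-2)=56 g(8,0)=70 g(8,2)=56 g(8,4)=27
t=9: g(9,-9)=1 g(9,-7)=9 g(9,-5)=36 g(9,-3)=84 g(9,-1)=126 g(9,1)=126 g(9,3)=83 g(9,5)=27
t=10: g(10,-10)=1 g(10,-8)=10 g(10,-6)=45 g(10,-4)=120 g(10,-2)=210 g(10,0)=252 g(10,2)=209 g(10,4)=110
t=11: g(11,-11)=1 g(11,-9)=11 g(11,-7)=55 g(11,-5)=165 g(11,-3)=330 g(11,-1)=462 g(11,1)=461 g(11,3)=319 g(11,5)=110
t=12: g(12,-12)=1 g(12,-10)=12 g(12,-8)=66 g(12,-6)=220 g(12,-4)=495 g(12,-2)=792 g(12,0)=923 g(12,2)=780 g(12,4)=429
t=13: g(13,-13)=1 g(13,-11)=13 g(13,-9)=78 g(13,-7)=286 g(13,-5)=715 g(13,-3)=1287 g(13,-1)=1715 g(13,1)=1703 g(13,3)=1209 g(13,5)=429
t=14: g(14,-14)=1 g(14,-12)=14 g(14,-10)=91 g(14,-8)=364 g(14,-6)=1001 g(14,-4)=2002 g(14,-2)=3002 g(14,0)=3418 g(14,2)=2912 g(14,4)=1638
t=15: g(15,-15)=1 g(15,-13)=15 g(15,-11)=105 g(15,-9)=455 g(15,-7)=1365 g(15,-5)=3003 g(15,-3)=5004 g(15,-1)=6420 g(15,1)=6330 g(15,3)=4550 g(15,5)=1638
t=16: g(16,-16)=1 g(16,-14)=16 g(16,-12)=120 g(16,-10)=560 g(16,-8)=1820 g(16,-6)=4368 g(16,-4)=8007 g(16,-2)=11424 g(16,0)=12750 g(16,2)=10880 g(16,4)=6188
Paths never hitting 6: Σ_s g(16,s) = 56134
Paths hitting 6: 2^16 - 56134 = 9402
P = 9402/65536 = 4701/32768

Answer: 4701/32768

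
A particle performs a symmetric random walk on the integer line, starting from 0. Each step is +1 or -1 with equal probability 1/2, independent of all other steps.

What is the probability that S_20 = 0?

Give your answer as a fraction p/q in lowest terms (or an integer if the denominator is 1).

Answer: 46189/262144

Derivation:
To return to 0 after 20 steps: need exactly 10 steps of +1 and 10 of -1.
Favorable paths: C(20,10) = 184756
Total paths: 2^20 = 1048576
P = 184756/1048576 = 46189/262144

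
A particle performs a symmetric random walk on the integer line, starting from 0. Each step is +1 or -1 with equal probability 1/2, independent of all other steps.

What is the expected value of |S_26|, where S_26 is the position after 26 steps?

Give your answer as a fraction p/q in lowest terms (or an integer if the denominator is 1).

S_26 takes values m ≡ 0 (mod 2) with |m| ≤ 26; P(S_26=m) = C(26,(26+m)/2)/2^26.
Total paths: 2^26 = 67108864
Distribution: P(S=-26)=1/67108864, P(S=-24)=26/67108864, P(S=-22)=325/67108864, P(S=-20)=2600/67108864, P(S=-18)=14950/67108864, P(S=-16)=65780/67108864, P(S=-14)=230230/67108864, P(S=-12)=657800/67108864, P(S=-10)=1562275/67108864, P(S=-8)=3124550/67108864, P(S=-6)=5311735/67108864, P(S=-4)=7726160/67108864, P(S=-2)=9657700/67108864, P(S=0)=10400600/67108864, P(S=2)=9657700/67108864, P(S=4)=7726160/67108864, P(S=6)=5311735/67108864, P(S=8)=3124550/67108864, P(S=10)=1562275/67108864, P(S=12)=657800/67108864, P(S=14)=230230/67108864, P(S=16)=65780/67108864, P(S=18)=14950/67108864, P(S=20)=2600/67108864, P(S=22)=325/67108864, P(S=24)=26/67108864, P(S=26)=1/67108864
E[|S_26|] = Σ_m |m|·P(S_26=m) = 270415600/67108864 = 16900975/4194304

Answer: 16900975/4194304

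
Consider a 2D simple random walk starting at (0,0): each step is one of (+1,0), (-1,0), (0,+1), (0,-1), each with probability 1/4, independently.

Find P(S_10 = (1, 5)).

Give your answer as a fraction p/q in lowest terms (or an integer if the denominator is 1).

Answer: 675/131072

Derivation:
Let h be the number of horizontal steps (so 10-h are vertical). To end at (1,5) need (h+1)/2 right-steps and ((10-h)+5)/2 up-steps.
Sum over h with 1 ≤ h ≤ 5, h ≡ 1 (mod 2), 10-h ≡ 1 (mod 2):
h=1: C(10,1)·C(1,1)·C(9,7) = 10·1·36 = 360
h=3: C(10,3)·C(3,2)·C(7,6) = 120·3·7 = 2520
h=5: C(10,5)·C(5,3)·C(5,5) = 252·10·1 = 2520
Total favorable: 5400
Total paths: 4^10 = 1048576
P = 5400/1048576 = 675/131072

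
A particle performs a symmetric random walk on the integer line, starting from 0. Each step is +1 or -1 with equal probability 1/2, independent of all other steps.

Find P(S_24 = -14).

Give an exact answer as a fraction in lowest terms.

Answer: 5313/2097152

Derivation:
To reach position -14 after 24 steps: need 5 steps of +1 and 19 of -1.
Favorable paths: C(24,5) = 42504
Total paths: 2^24 = 16777216
P = 42504/16777216 = 5313/2097152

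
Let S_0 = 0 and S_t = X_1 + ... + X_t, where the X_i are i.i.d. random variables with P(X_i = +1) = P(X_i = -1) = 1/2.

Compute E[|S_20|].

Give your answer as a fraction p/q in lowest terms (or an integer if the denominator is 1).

Answer: 230945/65536

Derivation:
S_20 takes values m ≡ 0 (mod 2) with |m| ≤ 20; P(S_20=m) = C(20,(20+m)/2)/2^20.
Total paths: 2^20 = 1048576
Distribution: P(S=-20)=1/1048576, P(S=-18)=20/1048576, P(S=-16)=190/1048576, P(S=-14)=1140/1048576, P(S=-12)=4845/1048576, P(S=-10)=15504/1048576, P(S=-8)=38760/1048576, P(S=-6)=77520/1048576, P(S=-4)=125970/1048576, P(S=-2)=167960/1048576, P(S=0)=184756/1048576, P(S=2)=167960/1048576, P(S=4)=125970/1048576, P(S=6)=77520/1048576, P(S=8)=38760/1048576, P(S=10)=15504/1048576, P(S=12)=4845/1048576, P(S=14)=1140/1048576, P(S=16)=190/1048576, P(S=18)=20/1048576, P(S=20)=1/1048576
E[|S_20|] = Σ_m |m|·P(S_20=m) = 3695120/1048576 = 230945/65536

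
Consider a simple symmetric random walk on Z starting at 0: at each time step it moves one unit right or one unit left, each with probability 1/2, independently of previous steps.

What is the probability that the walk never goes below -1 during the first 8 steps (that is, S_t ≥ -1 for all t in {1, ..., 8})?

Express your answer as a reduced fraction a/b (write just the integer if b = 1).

Answer: 63/128

Derivation:
Let f(t,s) = #length-t paths at position s with S_1..S_t all ≥ -1.
f(t,s) = f(t-1,s-1) + f(t-1,s+1) for s ≥ -1; f(t,s) = 0 for s < -1.
t=0: f(0,0)=1
t=1: f(1,-1)=1 f(1,1)=1
t=2: f(2,0)=2 f(2,2)=1
t=3: f(3,-1)=2 f(3,1)=3 f(3,3)=1
t=4: f(4,0)=5 f(4,2)=4 f(4,4)=1
t=5: f(5,-1)=5 f(5,1)=9 f(5,3)=5 f(5,5)=1
t=6: f(6,0)=14 f(6,2)=14 f(6,4)=6 f(6,6)=1
t=7: f(7,-1)=14 f(7,1)=28 f(7,3)=20 f(7,5)=7 f(7,7)=1
t=8: f(8,0)=42 f(8,2)=48 f(8,4)=27 f(8,6)=8 f(8,8)=1
Σ_s f(8,s) = 126
P = 126/256 = 63/128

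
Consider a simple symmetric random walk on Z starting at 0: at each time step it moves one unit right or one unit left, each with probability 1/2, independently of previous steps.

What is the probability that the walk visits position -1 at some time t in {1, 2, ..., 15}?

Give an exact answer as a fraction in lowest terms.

Count via complement. Let g(t,s) = #length-t paths at position s with S_1..S_t all ≠ -1.
g(t,s) = g(t-1,s-1) + g(t-1,s+1) for s ≠ -1; g(t,-1) = 0.
t=0: g(0,0)=1
t=1: g(1,1)=1
t=2: g(2,0)=1 g(2,2)=1
t=3: g(3,1)=2 g(3,3)=1
t=4: g(4,0)=2 g(4,2)=3 g(4,4)=1
t=5: g(5,1)=5 g(5,3)=4 g(5,5)=1
t=6: g(6,0)=5 g(6,2)=9 g(6,4)=5 g(6,6)=1
t=7: g(7,1)=14 g(7,3)=14 g(7,5)=6 g(7,7)=1
t=8: g(8,0)=14 g(8,2)=28 g(8,4)=20 g(8,6)=7 g(8,8)=1
t=9: g(9,1)=42 g(9,3)=48 g(9,5)=27 g(9,7)=8 g(9,9)=1
t=10: g(10,0)=42 g(10,2)=90 g(10,4)=75 g(10,6)=35 g(10,8)=9 g(10,10)=1
t=11: g(11,1)=132 g(11,3)=165 g(11,5)=110 g(11,7)=44 g(11,9)=10 g(11,11)=1
t=12: g(12,0)=132 g(12,2)=297 g(12,4)=275 g(12,6)=154 g(12,8)=54 g(12,10)=11 g(12,12)=1
t=13: g(13,1)=429 g(13,3)=572 g(13,5)=429 g(13,7)=208 g(13,9)=65 g(13,11)=12 g(13,13)=1
t=14: g(14,0)=429 g(14,2)=1001 g(14,4)=1001 g(14,6)=637 g(14,8)=273 g(14,10)=77 g(14,12)=13 g(14,14)=1
t=15: g(15,1)=1430 g(15,3)=2002 g(15,5)=1638 g(15,7)=910 g(15,9)=350 g(15,11)=90 g(15,13)=14 g(15,15)=1
Paths never hitting -1: Σ_s g(15,s) = 6435
Paths hitting -1: 2^15 - 6435 = 26333
P = 26333/32768 = 26333/32768

Answer: 26333/32768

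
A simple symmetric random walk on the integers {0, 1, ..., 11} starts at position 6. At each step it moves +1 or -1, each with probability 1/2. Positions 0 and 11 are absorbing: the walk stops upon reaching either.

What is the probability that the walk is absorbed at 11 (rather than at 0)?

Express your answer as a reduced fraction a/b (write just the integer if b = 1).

Answer: 6/11

Derivation:
Symmetric walk (p = 1/2): the harmonic-function argument gives P(hit 11 before 0 | start at 6) = a/N.
P = 6/11 = 6/11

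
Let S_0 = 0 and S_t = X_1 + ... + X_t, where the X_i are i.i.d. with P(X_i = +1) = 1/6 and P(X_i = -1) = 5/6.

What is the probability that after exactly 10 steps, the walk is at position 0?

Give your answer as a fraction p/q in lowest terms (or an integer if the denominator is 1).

To be at 0 after 10 steps: need exactly 5 steps of +1 and 5 of -1.
Number of such sequences: C(10,5) = 252
Each has probability (1/6)^5 · (5/6)^5 = 3125/60466176
P = 252 · 3125/60466176 = 21875/1679616

Answer: 21875/1679616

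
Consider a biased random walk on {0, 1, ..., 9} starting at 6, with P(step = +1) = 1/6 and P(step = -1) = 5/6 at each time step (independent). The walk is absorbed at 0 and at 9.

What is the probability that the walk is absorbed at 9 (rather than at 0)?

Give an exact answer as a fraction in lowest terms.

Answer: 126/15751

Derivation:
Biased walk: p = 1/6, q = 5/6, r = q/p = 5
Gambler's ruin: P(hit 9 before 0 | start at 6) = (1 - r^a)/(1 - r^N)
r^6 = 15625; r^9 = 1953125
P = (1 - 15625) / (1 - 1953125) = -15624 / -1953124 = 126/15751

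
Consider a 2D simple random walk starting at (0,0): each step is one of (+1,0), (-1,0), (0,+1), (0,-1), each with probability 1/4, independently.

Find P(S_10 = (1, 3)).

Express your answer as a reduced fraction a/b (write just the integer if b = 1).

Answer: 1575/65536

Derivation:
Let h be the number of horizontal steps (so 10-h are vertical). To end at (1,3) need (h+1)/2 right-steps and ((10-h)+3)/2 up-steps.
Sum over h with 1 ≤ h ≤ 7, h ≡ 1 (mod 2), 10-h ≡ 1 (mod 2):
h=1: C(10,1)·C(1,1)·C(9,6) = 10·1·84 = 840
h=3: C(10,3)·C(3,2)·C(7,5) = 120·3·21 = 7560
h=5: C(10,5)·C(5,3)·C(5,4) = 252·10·5 = 12600
h=7: C(10,7)·C(7,4)·C(3,3) = 120·35·1 = 4200
Total favorable: 25200
Total paths: 4^10 = 1048576
P = 25200/1048576 = 1575/65536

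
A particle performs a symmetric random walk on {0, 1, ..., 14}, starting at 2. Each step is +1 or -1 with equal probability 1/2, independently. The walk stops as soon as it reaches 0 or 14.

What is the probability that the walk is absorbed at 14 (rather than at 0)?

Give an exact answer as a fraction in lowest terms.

Symmetric walk (p = 1/2): the harmonic-function argument gives P(hit 14 before 0 | start at 2) = a/N.
P = 2/14 = 1/7

Answer: 1/7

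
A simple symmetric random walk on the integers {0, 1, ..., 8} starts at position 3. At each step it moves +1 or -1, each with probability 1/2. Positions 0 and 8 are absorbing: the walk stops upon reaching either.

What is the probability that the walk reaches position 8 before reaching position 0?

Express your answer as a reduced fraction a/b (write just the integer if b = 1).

Symmetric walk (p = 1/2): the harmonic-function argument gives P(hit 8 before 0 | start at 3) = a/N.
P = 3/8 = 3/8

Answer: 3/8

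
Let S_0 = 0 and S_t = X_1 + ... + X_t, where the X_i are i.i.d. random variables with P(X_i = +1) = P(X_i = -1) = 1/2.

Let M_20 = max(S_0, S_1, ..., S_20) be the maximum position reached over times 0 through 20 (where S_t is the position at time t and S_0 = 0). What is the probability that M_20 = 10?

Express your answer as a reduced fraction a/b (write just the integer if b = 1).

Answer: 969/65536

Derivation:
Let M_20 = max(S_0,...,S_20). Use the reflection principle: for j ≥ 1, #{paths with M_20 ≥ j} = #{S_20 ≥ j} + #{S_20 ≥ j+1}.
By reflection, #{M_20 ≥ 10} = #{S_20 ≥ 10} + #{S_20 ≥ 11} = 21700 + 6196 = 27896.
#{M_20 ≥ 11} = #{S_20 ≥ 11} + #{S_20 ≥ 12} = 6196 + 6196 = 12392.
#{M_20 = 10} = 27896 - 12392 = 15504.
P(M_20 = 10) = 15504/1048576 = 969/65536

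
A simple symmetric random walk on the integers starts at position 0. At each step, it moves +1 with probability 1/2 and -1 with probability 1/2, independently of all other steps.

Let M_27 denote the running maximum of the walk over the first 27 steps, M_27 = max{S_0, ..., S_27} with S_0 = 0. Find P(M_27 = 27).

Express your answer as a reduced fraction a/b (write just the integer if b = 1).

Let M_27 = max(S_0,...,S_27). Use the reflection principle: for j ≥ 1, #{paths with M_27 ≥ j} = #{S_27 ≥ j} + #{S_27 ≥ j+1}.
By reflection, #{M_27 ≥ 27} = #{S_27 ≥ 27} + #{S_27 ≥ 28} = 1 + 0 = 1.
#{M_27 ≥ 28} = #{S_27 ≥ 28} + #{S_27 ≥ 29} = 0 + 0 = 0.
#{M_27 = 27} = 1 - 0 = 1.
P(M_27 = 27) = 1/134217728 = 1/134217728

Answer: 1/134217728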